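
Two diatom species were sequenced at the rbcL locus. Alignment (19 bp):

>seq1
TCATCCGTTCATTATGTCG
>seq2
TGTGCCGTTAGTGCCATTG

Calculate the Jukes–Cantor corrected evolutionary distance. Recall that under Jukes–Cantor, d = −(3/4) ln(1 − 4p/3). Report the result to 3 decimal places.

The sequences differ at 10 of 19 sites (2, 3, 4, 10, 11, 13, 14, 15, 16, 18), so p = 10/19 ≈ 0.526316.
d = −(3/4) ln(1 − 4p/3) = −0.75 ln(1 − 0.701755) = −0.75 ln(0.298245)
  = −0.75 × (-1.209840) = 0.907380 substitutions/site.

0.907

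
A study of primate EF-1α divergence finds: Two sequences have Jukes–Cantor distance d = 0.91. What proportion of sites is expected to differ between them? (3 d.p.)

0.527

p = (3/4)(1 − e^(−4d/3)) = 0.75 × (1 − e^(-1.213333)) = 0.75 × (1 − 0.297205) = 0.527096.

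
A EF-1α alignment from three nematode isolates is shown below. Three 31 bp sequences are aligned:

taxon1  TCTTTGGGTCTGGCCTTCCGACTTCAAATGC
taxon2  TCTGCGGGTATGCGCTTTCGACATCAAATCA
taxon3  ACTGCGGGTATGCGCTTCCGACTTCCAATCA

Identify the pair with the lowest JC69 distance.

taxon2 and taxon3

taxon1–taxon2: 9/31 differ, p = 0.290, d = 0.367.
taxon1–taxon3: 9/31 differ, p = 0.290, d = 0.367.
taxon2–taxon3: 4/31 differ, p = 0.129, d = 0.142.
The smallest distance is between taxon2 and taxon3.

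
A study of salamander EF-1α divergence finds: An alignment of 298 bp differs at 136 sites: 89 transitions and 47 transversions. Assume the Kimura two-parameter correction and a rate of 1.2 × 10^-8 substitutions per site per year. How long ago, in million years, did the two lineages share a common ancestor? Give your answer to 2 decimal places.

33.25

P = 89/298 ≈ 0.298658 and Q = 47/298 ≈ 0.157718.
Under the Kimura two-parameter model, d = −½ ln(1 − 2P − Q) − ¼ ln(1 − 2Q).
1 − 2P − Q = 0.244966, giving −½ ln(0.244966) = 0.703318.
1 − 2Q = 0.684564, giving −¼ ln(0.684564) = 0.094743.
d = 0.703318 + 0.094743 = 0.798061.
Under a molecular clock d = 2μt, so t = d/(2μ) = 0.798061 / (2 × 1.2 × 10^-8) = 33.25 million years.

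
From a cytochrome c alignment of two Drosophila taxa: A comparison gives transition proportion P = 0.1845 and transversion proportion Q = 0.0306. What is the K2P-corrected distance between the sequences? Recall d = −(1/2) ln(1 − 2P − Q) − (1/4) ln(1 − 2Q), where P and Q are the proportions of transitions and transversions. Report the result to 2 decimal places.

0.27

Under the Kimura two-parameter model, d = −½ ln(1 − 2P − Q) − ¼ ln(1 − 2Q).
1 − 2P − Q = 0.6004, giving −½ ln(0.6004) = 0.255080.
1 − 2Q = 0.9388, giving −¼ ln(0.9388) = 0.015788.
d = 0.255080 + 0.015788 = 0.270868.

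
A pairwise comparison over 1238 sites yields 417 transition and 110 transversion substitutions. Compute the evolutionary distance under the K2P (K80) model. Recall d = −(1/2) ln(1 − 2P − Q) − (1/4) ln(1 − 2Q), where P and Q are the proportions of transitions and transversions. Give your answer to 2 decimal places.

P = 417/1238 ≈ 0.336834 and Q = 110/1238 ≈ 0.088853.
Under the Kimura two-parameter model, d = −½ ln(1 − 2P − Q) − ¼ ln(1 − 2Q).
1 − 2P − Q = 0.237479, giving −½ ln(0.237479) = 0.718838.
1 − 2Q = 0.822294, giving −¼ ln(0.822294) = 0.048914.
d = 0.718838 + 0.048914 = 0.767752.

0.77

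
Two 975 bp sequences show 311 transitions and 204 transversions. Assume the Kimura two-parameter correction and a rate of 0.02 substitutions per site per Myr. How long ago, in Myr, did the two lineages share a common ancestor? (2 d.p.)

P = 311/975 ≈ 0.318974 and Q = 204/975 ≈ 0.209231.
Under the Kimura two-parameter model, d = −½ ln(1 − 2P − Q) − ¼ ln(1 − 2Q).
1 − 2P − Q = 0.152821, giving −½ ln(0.152821) = 0.939244.
1 − 2Q = 0.581538, giving −¼ ln(0.581538) = 0.135520.
d = 0.939244 + 0.135520 = 1.074764.
Under a molecular clock d = 2μt, so t = d/(2μ) = 1.074764 / (2 × 0.02) = 26.87 Myr.

26.87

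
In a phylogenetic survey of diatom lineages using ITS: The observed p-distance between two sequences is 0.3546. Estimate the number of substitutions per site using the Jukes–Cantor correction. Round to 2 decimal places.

0.48

d = −(3/4) ln(1 − 4p/3) = −0.75 ln(1 − 0.4728) = −0.75 ln(0.5272)
  = −0.75 × (-0.640175) = 0.480131 substitutions/site.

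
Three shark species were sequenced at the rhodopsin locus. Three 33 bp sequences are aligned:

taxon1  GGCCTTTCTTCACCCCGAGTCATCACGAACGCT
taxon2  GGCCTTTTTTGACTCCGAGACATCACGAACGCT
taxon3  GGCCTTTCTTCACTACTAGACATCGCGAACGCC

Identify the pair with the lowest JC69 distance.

taxon1–taxon2: 4/33 differ, p = 0.121, d = 0.132.
taxon1–taxon3: 6/33 differ, p = 0.182, d = 0.208.
taxon2–taxon3: 6/33 differ, p = 0.182, d = 0.208.
The smallest distance is between taxon1 and taxon2.

taxon1 and taxon2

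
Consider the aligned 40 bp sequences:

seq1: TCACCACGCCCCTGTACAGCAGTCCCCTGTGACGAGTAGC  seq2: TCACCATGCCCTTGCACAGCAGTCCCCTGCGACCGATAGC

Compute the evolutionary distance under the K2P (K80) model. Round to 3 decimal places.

0.209

Of 40 sites, 6 differences are transitions and 1 are transversions, so P = 6/40 = 0.15 and Q = 1/40 = 0.025.
Under the Kimura two-parameter model, d = −½ ln(1 − 2P − Q) − ¼ ln(1 − 2Q).
1 − 2P − Q = 0.675, giving −½ ln(0.675) = 0.196521.
1 − 2Q = 0.95, giving −¼ ln(0.95) = 0.012823.
d = 0.196521 + 0.012823 = 0.209344.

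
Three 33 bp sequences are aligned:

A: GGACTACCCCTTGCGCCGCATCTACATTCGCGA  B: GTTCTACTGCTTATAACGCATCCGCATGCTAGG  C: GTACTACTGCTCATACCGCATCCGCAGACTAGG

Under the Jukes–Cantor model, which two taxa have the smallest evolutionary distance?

A–B: 14/33 differ, p = 0.424, d = 0.625.
A–C: 14/33 differ, p = 0.424, d = 0.625.
B–C: 5/33 differ, p = 0.152, d = 0.169.
The smallest distance is between B and C.

B and C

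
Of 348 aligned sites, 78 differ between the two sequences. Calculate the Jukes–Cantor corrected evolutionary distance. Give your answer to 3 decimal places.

0.266

p = 78/348 ≈ 0.224138.
d = −(3/4) ln(1 − 4p/3) = −0.75 ln(1 − 0.298851) = −0.75 ln(0.701149)
  = −0.75 × (-0.355035) = 0.266276 substitutions/site.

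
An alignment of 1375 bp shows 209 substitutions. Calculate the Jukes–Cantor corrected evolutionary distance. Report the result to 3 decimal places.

0.170

p = 209/1375 = 0.152.
d = −(3/4) ln(1 − 4p/3) = −0.75 ln(1 − 0.202667) = −0.75 ln(0.797333)
  = −0.75 × (-0.226483) = 0.169862 substitutions/site.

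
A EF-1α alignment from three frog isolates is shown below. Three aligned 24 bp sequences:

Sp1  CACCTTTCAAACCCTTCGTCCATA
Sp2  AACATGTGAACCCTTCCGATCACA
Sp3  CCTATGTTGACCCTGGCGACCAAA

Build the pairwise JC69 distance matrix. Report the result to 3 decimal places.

d(Sp1,Sp2) = 0.608, d(Sp1,Sp3) = 0.824, d(Sp2,Sp3) = 0.520

Sp1–Sp2: 10/24 sites differ → p ≈ 0.416667, d = −0.75 ln(1 − 0.555556) = 0.608198 ≈ 0.608.
Sp1–Sp3: 12/24 sites differ → p = 0.5, d = −0.75 ln(1 − 0.666667) = 0.823960 ≈ 0.824.
Sp2–Sp3: 9/24 sites differ → p = 0.375, d = −0.75 ln(1 − 0.5) = 0.519860 ≈ 0.520.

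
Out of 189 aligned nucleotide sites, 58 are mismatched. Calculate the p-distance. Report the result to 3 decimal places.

p = 58/189 = 0.306878… ≈ 0.307 (to 3 d.p.).

0.307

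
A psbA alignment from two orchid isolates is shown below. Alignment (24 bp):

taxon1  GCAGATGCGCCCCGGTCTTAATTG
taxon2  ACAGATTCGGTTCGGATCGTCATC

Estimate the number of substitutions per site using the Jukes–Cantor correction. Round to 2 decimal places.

0.96

The sequences differ at 13 of 24 sites, so p = 13/24 ≈ 0.541667.
d = −(3/4) ln(1 − 4p/3) = −0.75 ln(1 − 0.722223) = −0.75 ln(0.277777)
  = −0.75 × (-1.280937) = 0.960703 substitutions/site.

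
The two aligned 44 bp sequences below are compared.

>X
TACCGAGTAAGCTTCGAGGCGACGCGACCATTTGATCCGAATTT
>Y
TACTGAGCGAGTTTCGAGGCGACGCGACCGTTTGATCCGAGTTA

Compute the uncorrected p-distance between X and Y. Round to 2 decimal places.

0.16

The sequences differ at 7 of 44 positions (sites 4, 8, 9, 12, 30, 41, 44).
p = 7/44 = 0.159090… ≈ 0.16 (to 2 d.p.).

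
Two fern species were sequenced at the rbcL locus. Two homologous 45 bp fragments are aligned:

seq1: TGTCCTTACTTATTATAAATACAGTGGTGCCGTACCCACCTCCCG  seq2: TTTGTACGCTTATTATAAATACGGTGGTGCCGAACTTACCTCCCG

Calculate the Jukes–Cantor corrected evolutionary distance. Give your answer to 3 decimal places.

0.264

The sequences differ at 10 of 45 sites (2, 4, 5, 6, 7, 8, 23, 33, 36, 37), so p = 10/45 ≈ 0.222222.
d = −(3/4) ln(1 − 4p/3) = −0.75 ln(1 − 0.296296) = −0.75 ln(0.703704)
  = −0.75 × (-0.351397) = 0.263548 substitutions/site.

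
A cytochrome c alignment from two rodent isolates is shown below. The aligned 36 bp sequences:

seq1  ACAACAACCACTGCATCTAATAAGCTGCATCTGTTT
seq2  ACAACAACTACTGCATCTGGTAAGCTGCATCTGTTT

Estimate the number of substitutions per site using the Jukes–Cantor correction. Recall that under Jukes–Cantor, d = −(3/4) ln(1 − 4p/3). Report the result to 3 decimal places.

0.088

The sequences differ at 3 of 36 sites (9, 19, 20), so p = 3/36 ≈ 0.083333.
d = −(3/4) ln(1 − 4p/3) = −0.75 ln(1 − 0.111111) = −0.75 ln(0.888889)
  = −0.75 × (-0.117783) = 0.088337 substitutions/site.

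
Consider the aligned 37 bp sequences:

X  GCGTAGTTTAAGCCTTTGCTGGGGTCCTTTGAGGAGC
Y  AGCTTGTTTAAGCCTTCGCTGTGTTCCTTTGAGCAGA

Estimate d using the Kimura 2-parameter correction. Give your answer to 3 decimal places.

Of 37 sites, 2 differences are transitions and 7 are transversions, so P = 2/37 ≈ 0.054054 and Q = 7/37 ≈ 0.189189.
Under the Kimura two-parameter model, d = −½ ln(1 − 2P − Q) − ¼ ln(1 − 2Q).
1 − 2P − Q = 0.702703, giving −½ ln(0.702703) = 0.176410.
1 − 2Q = 0.621622, giving −¼ ln(0.621622) = 0.118856.
d = 0.176410 + 0.118856 = 0.295266.

0.295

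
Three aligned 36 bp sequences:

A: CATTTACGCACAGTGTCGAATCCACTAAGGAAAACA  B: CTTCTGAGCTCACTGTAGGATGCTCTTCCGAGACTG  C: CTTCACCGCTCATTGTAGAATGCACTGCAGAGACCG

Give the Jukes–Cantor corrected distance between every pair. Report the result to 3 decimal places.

A–B: 17/36 sites differ → p ≈ 0.472222, d = −0.75 ln(1 − 0.629629) = 0.744938 ≈ 0.745.
A–C: 14/36 sites differ → p ≈ 0.388889, d = −0.75 ln(1 − 0.518519) = 0.548166 ≈ 0.548.
B–C: 9/36 sites differ → p = 0.25, d = −0.75 ln(1 − 0.333333) = 0.304098 ≈ 0.304.

d(A,B) = 0.745, d(A,C) = 0.548, d(B,C) = 0.304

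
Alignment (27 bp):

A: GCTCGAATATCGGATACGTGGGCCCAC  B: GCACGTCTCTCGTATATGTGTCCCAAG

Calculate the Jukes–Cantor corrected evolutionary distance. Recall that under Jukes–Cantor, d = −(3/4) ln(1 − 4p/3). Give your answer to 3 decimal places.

0.511

The sequences differ at 10 of 27 sites (3, 6, 7, 9, 13, 17, 21, 22, 25, 27), so p = 10/27 ≈ 0.37037.
d = −(3/4) ln(1 − 4p/3) = −0.75 ln(1 − 0.493827) = −0.75 ln(0.506173)
  = −0.75 × (-0.680877) = 0.510658 substitutions/site.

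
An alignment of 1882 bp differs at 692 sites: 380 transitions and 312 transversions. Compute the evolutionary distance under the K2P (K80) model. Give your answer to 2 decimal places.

P = 380/1882 ≈ 0.201913 and Q = 312/1882 ≈ 0.165781.
Under the Kimura two-parameter model, d = −½ ln(1 − 2P − Q) − ¼ ln(1 − 2Q).
1 − 2P − Q = 0.430393, giving −½ ln(0.430393) = 0.421528.
1 − 2Q = 0.668438, giving −¼ ln(0.668438) = 0.100703.
d = 0.421528 + 0.100703 = 0.522231.

0.52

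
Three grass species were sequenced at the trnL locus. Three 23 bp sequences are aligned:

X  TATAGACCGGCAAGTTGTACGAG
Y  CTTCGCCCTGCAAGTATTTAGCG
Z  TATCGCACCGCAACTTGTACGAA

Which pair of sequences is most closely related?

X and Z

X–Y: 10/23 differ, p = 0.435, d = 0.650.
X–Z: 6/23 differ, p = 0.261, d = 0.321.
Y–Z: 11/23 differ, p = 0.478, d = 0.761.
The smallest distance is between X and Z.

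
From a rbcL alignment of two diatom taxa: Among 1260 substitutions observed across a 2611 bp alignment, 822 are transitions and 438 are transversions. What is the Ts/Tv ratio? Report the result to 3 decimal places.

R = 822/438 = 1.876712… ≈ 1.877 (to 3 d.p.).

1.877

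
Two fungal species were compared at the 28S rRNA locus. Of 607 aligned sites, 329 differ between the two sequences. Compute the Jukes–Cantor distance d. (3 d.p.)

0.962

p = 329/607 ≈ 0.54201.
d = −(3/4) ln(1 − 4p/3) = −0.75 ln(1 − 0.72268) = −0.75 ln(0.27732)
  = −0.75 × (-1.282583) = 0.961937 substitutions/site.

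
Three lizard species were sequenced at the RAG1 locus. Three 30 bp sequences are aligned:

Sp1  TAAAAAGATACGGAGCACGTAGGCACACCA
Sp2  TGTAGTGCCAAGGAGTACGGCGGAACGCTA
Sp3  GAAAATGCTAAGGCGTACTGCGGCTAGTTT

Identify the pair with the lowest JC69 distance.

Sp2 and Sp3

Sp1–Sp2: 13/30 differ, p = 0.433, d = 0.647.
Sp1–Sp3: 15/30 differ, p = 0.500, d = 0.824.
Sp2–Sp3: 12/30 differ, p = 0.400, d = 0.572.
The smallest distance is between Sp2 and Sp3.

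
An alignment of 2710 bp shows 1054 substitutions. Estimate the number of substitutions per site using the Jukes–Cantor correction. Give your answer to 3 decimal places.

0.548

p = 1054/2710 ≈ 0.38893.
d = −(3/4) ln(1 − 4p/3) = −0.75 ln(1 − 0.518573) = −0.75 ln(0.481427)
  = −0.75 × (-0.731001) = 0.548251 substitutions/site.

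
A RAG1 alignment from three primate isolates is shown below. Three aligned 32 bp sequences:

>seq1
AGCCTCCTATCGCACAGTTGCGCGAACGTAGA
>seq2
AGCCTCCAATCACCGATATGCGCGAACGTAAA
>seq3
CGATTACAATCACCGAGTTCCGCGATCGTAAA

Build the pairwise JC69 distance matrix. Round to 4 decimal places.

seq1–seq2: 7/32 sites differ → p = 0.21875, d = −0.75 ln(1 − 0.291667) = 0.258631 ≈ 0.2586.
seq1–seq3: 11/32 sites differ → p = 0.34375, d = −0.75 ln(1 − 0.458333) = 0.459828 ≈ 0.4598.
seq2–seq3: 8/32 sites differ → p = 0.25, d = −0.75 ln(1 − 0.333333) = 0.304098 ≈ 0.3041.

d(seq1,seq2) = 0.2586, d(seq1,seq3) = 0.4598, d(seq2,seq3) = 0.3041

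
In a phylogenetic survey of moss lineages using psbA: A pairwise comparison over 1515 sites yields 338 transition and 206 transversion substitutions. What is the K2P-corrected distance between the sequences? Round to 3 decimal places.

0.516

P = 338/1515 ≈ 0.223102 and Q = 206/1515 ≈ 0.135974.
Under the Kimura two-parameter model, d = −½ ln(1 − 2P − Q) − ¼ ln(1 − 2Q).
1 − 2P − Q = 0.417822, giving −½ ln(0.417822) = 0.436350.
1 − 2Q = 0.728052, giving −¼ ln(0.728052) = 0.079346.
d = 0.436350 + 0.079346 = 0.515696.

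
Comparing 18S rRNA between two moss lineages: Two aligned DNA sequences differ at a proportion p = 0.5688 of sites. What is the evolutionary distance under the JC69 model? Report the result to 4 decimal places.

d = −(3/4) ln(1 − 4p/3) = −0.75 ln(1 − 0.7584) = −0.75 ln(0.2416)
  = −0.75 × (-1.420472) = 1.065354 substitutions/site.

1.0654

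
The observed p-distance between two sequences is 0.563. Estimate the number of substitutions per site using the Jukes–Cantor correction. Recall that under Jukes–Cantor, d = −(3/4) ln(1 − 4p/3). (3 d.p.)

1.042

d = −(3/4) ln(1 − 4p/3) = −0.75 ln(1 − 0.750667) = −0.75 ln(0.249333)
  = −0.75 × (-1.388966) = 1.041725 substitutions/site.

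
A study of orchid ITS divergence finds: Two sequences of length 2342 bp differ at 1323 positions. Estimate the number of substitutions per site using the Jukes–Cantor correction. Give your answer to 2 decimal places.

1.05

p = 1323/2342 ≈ 0.564902.
d = −(3/4) ln(1 − 4p/3) = −0.75 ln(1 − 0.753203) = −0.75 ln(0.246797)
  = −0.75 × (-1.399189) = 1.049392 substitutions/site.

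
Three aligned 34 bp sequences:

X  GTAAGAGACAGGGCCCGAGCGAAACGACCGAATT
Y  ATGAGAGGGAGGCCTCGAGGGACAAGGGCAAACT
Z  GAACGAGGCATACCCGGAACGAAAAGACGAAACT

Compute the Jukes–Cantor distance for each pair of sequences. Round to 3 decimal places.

d(X,Y) = 0.535, d(X,Z) = 0.477, d(Y,Z) = 0.665

X–Y: 13/34 sites differ → p ≈ 0.382353, d = −0.75 ln(1 − 0.509804) = 0.534712 ≈ 0.535.
X–Z: 12/34 sites differ → p ≈ 0.352941, d = −0.75 ln(1 − 0.470588) = 0.476991 ≈ 0.477.
Y–Z: 15/34 sites differ → p ≈ 0.441176, d = −0.75 ln(1 − 0.588235) = 0.665477 ≈ 0.665.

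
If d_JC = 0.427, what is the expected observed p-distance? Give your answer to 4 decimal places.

0.3256

p = (3/4)(1 − e^(−4d/3)) = 0.75 × (1 − e^(-0.569333)) = 0.75 × (1 − 0.565903) = 0.325573.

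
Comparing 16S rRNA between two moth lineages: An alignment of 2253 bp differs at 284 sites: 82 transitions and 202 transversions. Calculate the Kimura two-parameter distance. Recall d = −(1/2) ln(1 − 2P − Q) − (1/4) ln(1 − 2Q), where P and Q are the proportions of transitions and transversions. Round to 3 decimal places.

P = 82/2253 ≈ 0.036396 and Q = 202/2253 ≈ 0.089658.
Under the Kimura two-parameter model, d = −½ ln(1 − 2P − Q) − ¼ ln(1 − 2Q).
1 − 2P − Q = 0.83755, giving −½ ln(0.83755) = 0.088637.
1 − 2Q = 0.820684, giving −¼ ln(0.820684) = 0.049404.
d = 0.088637 + 0.049404 = 0.138041.

0.138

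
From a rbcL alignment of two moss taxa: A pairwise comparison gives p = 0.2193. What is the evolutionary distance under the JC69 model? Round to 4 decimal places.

0.2594

d = −(3/4) ln(1 − 4p/3) = −0.75 ln(1 − 0.2924) = −0.75 ln(0.7076)
  = −0.75 × (-0.345876) = 0.259407 substitutions/site.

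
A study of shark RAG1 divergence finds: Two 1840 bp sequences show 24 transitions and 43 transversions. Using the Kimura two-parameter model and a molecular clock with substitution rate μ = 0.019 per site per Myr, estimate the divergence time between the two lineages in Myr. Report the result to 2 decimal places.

0.98

P = 24/1840 ≈ 0.013043 and Q = 43/1840 ≈ 0.02337.
Under the Kimura two-parameter model, d = −½ ln(1 − 2P − Q) − ¼ ln(1 − 2Q).
1 − 2P − Q = 0.950544, giving −½ ln(0.950544) = 0.025360.
1 − 2Q = 0.95326, giving −¼ ln(0.95326) = 0.011967.
d = 0.025360 + 0.011967 = 0.037327.
Under a molecular clock d = 2μt, so t = d/(2μ) = 0.037327 / (2 × 0.019) = 0.98 Myr.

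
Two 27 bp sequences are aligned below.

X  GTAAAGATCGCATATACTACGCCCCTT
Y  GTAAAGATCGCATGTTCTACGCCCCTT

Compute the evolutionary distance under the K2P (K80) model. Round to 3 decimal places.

0.078

Of 27 sites, 1 differences are transitions and 1 are transversions, so P = 1/27 ≈ 0.037037 and Q = 1/27 ≈ 0.037037.
Under the Kimura two-parameter model, d = −½ ln(1 − 2P − Q) − ¼ ln(1 − 2Q).
1 − 2P − Q = 0.888889, giving −½ ln(0.888889) = 0.058891.
1 − 2Q = 0.925926, giving −¼ ln(0.925926) = 0.019240.
d = 0.058891 + 0.019240 = 0.078131.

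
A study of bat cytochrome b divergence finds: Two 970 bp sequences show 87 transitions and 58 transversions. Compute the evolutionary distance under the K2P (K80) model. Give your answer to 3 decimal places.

P = 87/970 ≈ 0.089691 and Q = 58/970 ≈ 0.059794.
Under the Kimura two-parameter model, d = −½ ln(1 − 2P − Q) − ¼ ln(1 − 2Q).
1 − 2P − Q = 0.760824, giving −½ ln(0.760824) = 0.136677.
1 − 2Q = 0.880412, giving −¼ ln(0.880412) = 0.031841.
d = 0.136677 + 0.031841 = 0.168518.

0.169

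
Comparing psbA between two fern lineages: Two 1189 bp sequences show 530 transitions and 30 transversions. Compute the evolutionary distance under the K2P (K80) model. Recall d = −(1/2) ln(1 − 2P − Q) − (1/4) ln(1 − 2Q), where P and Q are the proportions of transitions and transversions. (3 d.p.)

P = 530/1189 ≈ 0.445753 and Q = 30/1189 ≈ 0.025231.
Under the Kimura two-parameter model, d = −½ ln(1 − 2P − Q) − ¼ ln(1 − 2Q).
1 − 2P − Q = 0.083263, giving −½ ln(0.083263) = 1.242876.
1 − 2Q = 0.949538, giving −¼ ln(0.949538) = 0.012945.
d = 1.242876 + 0.012945 = 1.255821.

1.256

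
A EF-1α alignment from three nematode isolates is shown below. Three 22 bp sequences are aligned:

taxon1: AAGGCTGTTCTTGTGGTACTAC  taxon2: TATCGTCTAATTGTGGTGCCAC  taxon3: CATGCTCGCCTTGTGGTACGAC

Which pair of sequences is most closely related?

taxon1 and taxon3

taxon1–taxon2: 9/22 differ, p = 0.409, d = 0.591.
taxon1–taxon3: 6/22 differ, p = 0.273, d = 0.339.
taxon2–taxon3: 8/22 differ, p = 0.364, d = 0.497.
The smallest distance is between taxon1 and taxon3.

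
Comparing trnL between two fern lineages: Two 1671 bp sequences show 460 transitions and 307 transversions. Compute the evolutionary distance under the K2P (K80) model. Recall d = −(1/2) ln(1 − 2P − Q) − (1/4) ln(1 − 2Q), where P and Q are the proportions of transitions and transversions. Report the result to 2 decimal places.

P = 460/1671 ≈ 0.275284 and Q = 307/1671 ≈ 0.183722.
Under the Kimura two-parameter model, d = −½ ln(1 − 2P − Q) − ¼ ln(1 − 2Q).
1 − 2P − Q = 0.26571, giving −½ ln(0.26571) = 0.662675.
1 − 2Q = 0.632556, giving −¼ ln(0.632556) = 0.114497.
d = 0.662675 + 0.114497 = 0.777172.

0.78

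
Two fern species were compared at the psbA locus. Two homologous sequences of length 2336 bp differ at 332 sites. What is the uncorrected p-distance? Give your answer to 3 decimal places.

0.142

p = 332/2336 = 0.142123… ≈ 0.142 (to 3 d.p.).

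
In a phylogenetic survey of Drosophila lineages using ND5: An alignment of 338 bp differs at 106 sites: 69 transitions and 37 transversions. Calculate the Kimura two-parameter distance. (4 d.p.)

P = 69/338 ≈ 0.204142 and Q = 37/338 ≈ 0.109467.
Under the Kimura two-parameter model, d = −½ ln(1 − 2P − Q) − ¼ ln(1 − 2Q).
1 − 2P − Q = 0.482249, giving −½ ln(0.482249) = 0.364647.
1 − 2Q = 0.781066, giving −¼ ln(0.781066) = 0.061774.
d = 0.364647 + 0.061774 = 0.426421.

0.4264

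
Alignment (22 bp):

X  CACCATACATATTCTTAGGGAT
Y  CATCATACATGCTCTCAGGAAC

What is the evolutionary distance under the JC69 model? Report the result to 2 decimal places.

The sequences differ at 6 of 22 sites (3, 11, 12, 16, 20, 22), so p = 6/22 ≈ 0.272727.
d = −(3/4) ln(1 − 4p/3) = −0.75 ln(1 − 0.363636) = −0.75 ln(0.636364)
  = −0.75 × (-0.451985) = 0.338989 substitutions/site.

0.34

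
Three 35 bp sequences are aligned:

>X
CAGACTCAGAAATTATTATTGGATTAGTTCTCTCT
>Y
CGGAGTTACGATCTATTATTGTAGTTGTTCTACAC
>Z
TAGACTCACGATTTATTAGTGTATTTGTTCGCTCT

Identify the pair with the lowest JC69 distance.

X–Y: 14/35 differ, p = 0.400, d = 0.572.
X–Z: 8/35 differ, p = 0.229, d = 0.273.
Y–Z: 12/35 differ, p = 0.343, d = 0.458.
The smallest distance is between X and Z.

X and Z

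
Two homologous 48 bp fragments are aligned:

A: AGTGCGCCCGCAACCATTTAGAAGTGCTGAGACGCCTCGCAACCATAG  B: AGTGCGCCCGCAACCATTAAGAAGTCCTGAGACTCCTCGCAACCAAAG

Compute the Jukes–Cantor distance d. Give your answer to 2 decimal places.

The sequences differ at 4 of 48 sites (19, 26, 34, 46), so p = 4/48 ≈ 0.083333.
d = −(3/4) ln(1 − 4p/3) = −0.75 ln(1 − 0.111111) = −0.75 ln(0.888889)
  = −0.75 × (-0.117783) = 0.088337 substitutions/site.

0.09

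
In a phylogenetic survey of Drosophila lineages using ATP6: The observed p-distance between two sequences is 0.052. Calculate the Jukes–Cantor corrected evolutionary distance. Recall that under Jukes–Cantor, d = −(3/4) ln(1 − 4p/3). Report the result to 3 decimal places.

0.054

d = −(3/4) ln(1 − 4p/3) = −0.75 ln(1 − 0.069333) = −0.75 ln(0.930667)
  = −0.75 × (-0.071854) = 0.053891 substitutions/site.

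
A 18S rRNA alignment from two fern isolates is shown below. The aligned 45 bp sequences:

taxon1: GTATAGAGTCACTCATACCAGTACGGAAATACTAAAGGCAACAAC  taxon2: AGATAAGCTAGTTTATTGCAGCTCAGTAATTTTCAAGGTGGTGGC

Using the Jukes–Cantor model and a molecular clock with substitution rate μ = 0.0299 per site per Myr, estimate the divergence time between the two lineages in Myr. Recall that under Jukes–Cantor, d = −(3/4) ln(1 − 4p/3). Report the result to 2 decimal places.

15.57

The sequences differ at 24 of 45 sites, so p = 24/45 ≈ 0.533333.
d = −(3/4) ln(1 − 4p/3) = −0.75 ln(1 − 0.711111) = −0.75 ln(0.288889)
  = −0.75 × (-1.241713) = 0.931285 substitutions/site.
Under a molecular clock d = 2μt, so t = d/(2μ) = 0.931285 / (2 × 0.0299) = 15.57 Myr.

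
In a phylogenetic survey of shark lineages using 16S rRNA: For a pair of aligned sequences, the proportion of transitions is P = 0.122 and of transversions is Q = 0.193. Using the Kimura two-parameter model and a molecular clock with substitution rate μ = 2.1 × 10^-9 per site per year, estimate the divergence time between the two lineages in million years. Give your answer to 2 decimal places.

Under the Kimura two-parameter model, d = −½ ln(1 − 2P − Q) − ¼ ln(1 − 2Q).
1 − 2P − Q = 0.563, giving −½ ln(0.563) = 0.287238.
1 − 2Q = 0.614, giving −¼ ln(0.614) = 0.121940.
d = 0.287238 + 0.121940 = 0.409178.
Under a molecular clock d = 2μt, so t = d/(2μ) = 0.409178 / (2 × 2.1 × 10^-9) = 97.42 million years.

97.42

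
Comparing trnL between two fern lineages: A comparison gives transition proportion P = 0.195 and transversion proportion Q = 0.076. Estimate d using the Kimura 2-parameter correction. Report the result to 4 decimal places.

Under the Kimura two-parameter model, d = −½ ln(1 − 2P − Q) − ¼ ln(1 − 2Q).
1 − 2P − Q = 0.534, giving −½ ln(0.534) = 0.313680.
1 − 2Q = 0.848, giving −¼ ln(0.848) = 0.041219.
d = 0.313680 + 0.041219 = 0.354899.

0.3549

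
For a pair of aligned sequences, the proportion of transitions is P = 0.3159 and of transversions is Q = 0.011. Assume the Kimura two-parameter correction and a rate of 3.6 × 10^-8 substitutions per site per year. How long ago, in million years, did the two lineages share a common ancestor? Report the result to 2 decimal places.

7.23

Under the Kimura two-parameter model, d = −½ ln(1 − 2P − Q) − ¼ ln(1 − 2Q).
1 − 2P − Q = 0.3572, giving −½ ln(0.3572) = 0.514730.
1 − 2Q = 0.978, giving −¼ ln(0.978) = 0.005561.
d = 0.514730 + 0.005561 = 0.520291.
Under a molecular clock d = 2μt, so t = d/(2μ) = 0.520291 / (2 × 3.6 × 10^-8) = 7.23 million years.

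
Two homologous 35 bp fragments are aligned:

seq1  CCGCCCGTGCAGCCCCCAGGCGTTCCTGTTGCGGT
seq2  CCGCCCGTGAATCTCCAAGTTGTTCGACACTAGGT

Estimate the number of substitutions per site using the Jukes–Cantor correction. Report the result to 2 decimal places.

The sequences differ at 13 of 35 sites, so p = 13/35 ≈ 0.371429.
d = −(3/4) ln(1 − 4p/3) = −0.75 ln(1 − 0.495239) = −0.75 ln(0.504761)
  = −0.75 × (-0.683670) = 0.512753 substitutions/site.

0.51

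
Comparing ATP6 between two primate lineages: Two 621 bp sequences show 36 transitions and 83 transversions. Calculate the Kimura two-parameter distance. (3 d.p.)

0.221

P = 36/621 ≈ 0.057971 and Q = 83/621 ≈ 0.133655.
Under the Kimura two-parameter model, d = −½ ln(1 − 2P − Q) − ¼ ln(1 − 2Q).
1 − 2P − Q = 0.750403, giving −½ ln(0.750403) = 0.143572.
1 − 2Q = 0.73269, giving −¼ ln(0.73269) = 0.077758.
d = 0.143572 + 0.077758 = 0.221330.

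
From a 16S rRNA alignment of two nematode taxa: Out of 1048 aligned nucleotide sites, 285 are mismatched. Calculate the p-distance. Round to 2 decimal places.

p = 285/1048 = 0.271946… ≈ 0.27 (to 2 d.p.).

0.27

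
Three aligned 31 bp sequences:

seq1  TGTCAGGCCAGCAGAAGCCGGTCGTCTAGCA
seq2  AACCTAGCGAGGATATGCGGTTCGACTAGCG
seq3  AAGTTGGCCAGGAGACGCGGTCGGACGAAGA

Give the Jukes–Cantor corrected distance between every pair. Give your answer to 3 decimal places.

d(seq1,seq2) = 0.614, d(seq1,seq3) = 0.777, d(seq2,seq3) = 0.544

seq1–seq2: 13/31 sites differ → p ≈ 0.419355, d = −0.75 ln(1 − 0.55914) = 0.614271 ≈ 0.614.
seq1–seq3: 15/31 sites differ → p ≈ 0.483871, d = −0.75 ln(1 − 0.645161) = 0.777068 ≈ 0.777.
seq2–seq3: 12/31 sites differ → p ≈ 0.387097, d = −0.75 ln(1 − 0.516129) = 0.544453 ≈ 0.544.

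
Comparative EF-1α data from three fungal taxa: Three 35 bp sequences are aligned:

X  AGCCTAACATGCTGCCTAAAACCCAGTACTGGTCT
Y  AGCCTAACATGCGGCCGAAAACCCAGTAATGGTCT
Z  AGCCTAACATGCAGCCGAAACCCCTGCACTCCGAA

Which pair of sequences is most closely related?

X and Y

X–Y: 3/35 differ, p = 0.086, d = 0.091.
X–Z: 10/35 differ, p = 0.286, d = 0.360.
Y–Z: 10/35 differ, p = 0.286, d = 0.360.
The smallest distance is between X and Y.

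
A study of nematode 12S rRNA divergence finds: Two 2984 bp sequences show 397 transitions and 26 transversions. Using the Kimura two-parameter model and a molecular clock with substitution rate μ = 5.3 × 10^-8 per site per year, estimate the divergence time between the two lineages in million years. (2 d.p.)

1.56

P = 397/2984 ≈ 0.133043 and Q = 26/2984 ≈ 0.008713.
Under the Kimura two-parameter model, d = −½ ln(1 − 2P − Q) − ¼ ln(1 − 2Q).
1 − 2P − Q = 0.725201, giving −½ ln(0.725201) = 0.160653.
1 − 2Q = 0.982574, giving −¼ ln(0.982574) = 0.004395.
d = 0.160653 + 0.004395 = 0.165048.
Under a molecular clock d = 2μt, so t = d/(2μ) = 0.165048 / (2 × 5.3 × 10^-8) = 1.56 million years.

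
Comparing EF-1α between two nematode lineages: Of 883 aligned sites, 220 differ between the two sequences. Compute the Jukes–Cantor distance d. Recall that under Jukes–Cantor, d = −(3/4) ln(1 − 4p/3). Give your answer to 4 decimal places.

p = 220/883 ≈ 0.249151.
d = −(3/4) ln(1 − 4p/3) = −0.75 ln(1 − 0.332201) = −0.75 ln(0.667799)
  = −0.75 × (-0.403768) = 0.302826 substitutions/site.

0.3028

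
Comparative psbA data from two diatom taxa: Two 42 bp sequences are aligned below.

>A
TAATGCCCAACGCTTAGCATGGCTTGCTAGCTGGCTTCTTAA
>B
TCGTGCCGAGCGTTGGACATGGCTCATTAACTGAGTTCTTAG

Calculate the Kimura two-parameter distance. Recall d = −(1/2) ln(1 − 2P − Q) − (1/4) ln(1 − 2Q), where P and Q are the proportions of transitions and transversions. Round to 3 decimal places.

Of 42 sites, 11 differences are transitions and 4 are transversions, so P = 11/42 ≈ 0.261905 and Q = 4/42 ≈ 0.095238.
Under the Kimura two-parameter model, d = −½ ln(1 − 2P − Q) − ¼ ln(1 − 2Q).
1 − 2P − Q = 0.380952, giving −½ ln(0.380952) = 0.482541.
1 − 2Q = 0.809524, giving −¼ ln(0.809524) = 0.052827.
d = 0.482541 + 0.052827 = 0.535368.

0.535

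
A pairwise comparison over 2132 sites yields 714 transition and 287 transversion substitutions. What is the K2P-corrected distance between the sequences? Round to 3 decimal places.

0.894

P = 714/2132 ≈ 0.334897 and Q = 287/2132 ≈ 0.134615.
Under the Kimura two-parameter model, d = −½ ln(1 − 2P − Q) − ¼ ln(1 − 2Q).
1 − 2P − Q = 0.195591, giving −½ ln(0.195591) = 0.815865.
1 − 2Q = 0.73077, giving −¼ ln(0.73077) = 0.078414.
d = 0.815865 + 0.078414 = 0.894279.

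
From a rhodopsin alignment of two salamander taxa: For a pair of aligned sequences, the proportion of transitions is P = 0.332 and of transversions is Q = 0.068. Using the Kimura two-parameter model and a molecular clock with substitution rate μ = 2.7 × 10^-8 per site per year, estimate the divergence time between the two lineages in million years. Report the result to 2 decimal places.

12.87

Under the Kimura two-parameter model, d = −½ ln(1 − 2P − Q) − ¼ ln(1 − 2Q).
1 − 2P − Q = 0.268, giving −½ ln(0.268) = 0.658384.
1 − 2Q = 0.864, giving −¼ ln(0.864) = 0.036546.
d = 0.658384 + 0.036546 = 0.694930.
Under a molecular clock d = 2μt, so t = d/(2μ) = 0.694930 / (2 × 2.7 × 10^-8) = 12.87 million years.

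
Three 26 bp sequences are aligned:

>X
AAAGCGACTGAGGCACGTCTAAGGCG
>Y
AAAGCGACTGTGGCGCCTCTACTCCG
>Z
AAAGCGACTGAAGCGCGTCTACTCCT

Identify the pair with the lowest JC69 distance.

X–Y: 6/26 differ, p = 0.231, d = 0.276.
X–Z: 6/26 differ, p = 0.231, d = 0.276.
Y–Z: 4/26 differ, p = 0.154, d = 0.172.
The smallest distance is between Y and Z.

Y and Z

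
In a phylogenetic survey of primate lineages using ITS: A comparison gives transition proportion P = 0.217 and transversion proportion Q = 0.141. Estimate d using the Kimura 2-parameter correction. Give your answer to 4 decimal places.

Under the Kimura two-parameter model, d = −½ ln(1 − 2P − Q) − ¼ ln(1 − 2Q).
1 − 2P − Q = 0.425, giving −½ ln(0.425) = 0.427833.
1 − 2Q = 0.718, giving −¼ ln(0.718) = 0.082821.
d = 0.427833 + 0.082821 = 0.510654.

0.5107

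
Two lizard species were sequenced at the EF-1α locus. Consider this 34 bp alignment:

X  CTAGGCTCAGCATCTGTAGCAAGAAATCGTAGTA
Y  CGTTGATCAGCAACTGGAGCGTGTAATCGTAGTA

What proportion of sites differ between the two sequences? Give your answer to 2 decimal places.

0.26

The sequences differ at 9 of 34 positions (sites 2, 3, 4, 6, 13, 17, 21, 22, 24).
p = 9/34 = 0.264705… ≈ 0.26 (to 2 d.p.).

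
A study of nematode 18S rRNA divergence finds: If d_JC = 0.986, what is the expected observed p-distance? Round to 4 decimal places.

0.5486

p = (3/4)(1 − e^(−4d/3)) = 0.75 × (1 − e^(-1.314667)) = 0.75 × (1 − 0.268564) = 0.548577.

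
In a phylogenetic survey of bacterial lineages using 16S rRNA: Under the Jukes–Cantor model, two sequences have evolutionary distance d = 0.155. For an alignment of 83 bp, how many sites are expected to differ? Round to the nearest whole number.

12

Invert JC69: p = (3/4)(1 − e^(−4d/3)) = 0.75 × (1 − e^(-0.206667)) = 0.75 × (1 − 0.813290) = 0.140033.
Expected differing sites = pL ≈ 0.140033 × 83 = 11.622739 ≈ 12.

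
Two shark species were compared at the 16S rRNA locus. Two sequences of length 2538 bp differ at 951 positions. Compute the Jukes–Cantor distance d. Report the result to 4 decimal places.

0.5193

p = 951/2538 ≈ 0.374704.
d = −(3/4) ln(1 − 4p/3) = −0.75 ln(1 − 0.499605) = −0.75 ln(0.500395)
  = −0.75 × (-0.692357) = 0.519268 substitutions/site.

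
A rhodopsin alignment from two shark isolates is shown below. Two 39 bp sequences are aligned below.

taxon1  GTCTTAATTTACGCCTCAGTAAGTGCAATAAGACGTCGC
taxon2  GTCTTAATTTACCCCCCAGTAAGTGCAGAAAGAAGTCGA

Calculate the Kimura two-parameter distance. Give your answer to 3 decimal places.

Of 39 sites, 2 differences are transitions and 4 are transversions, so P = 2/39 ≈ 0.051282 and Q = 4/39 ≈ 0.102564.
Under the Kimura two-parameter model, d = −½ ln(1 − 2P − Q) − ¼ ln(1 − 2Q).
1 − 2P − Q = 0.794872, giving −½ ln(0.794872) = 0.114787.
1 − 2Q = 0.794872, giving −¼ ln(0.794872) = 0.057394.
d = 0.114787 + 0.057394 = 0.172181.

0.172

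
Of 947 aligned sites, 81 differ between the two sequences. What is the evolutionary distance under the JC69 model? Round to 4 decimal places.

p = 81/947 ≈ 0.085533.
d = −(3/4) ln(1 − 4p/3) = −0.75 ln(1 − 0.114044) = −0.75 ln(0.885956)
  = −0.75 × (-0.121088) = 0.090816 substitutions/site.

0.0908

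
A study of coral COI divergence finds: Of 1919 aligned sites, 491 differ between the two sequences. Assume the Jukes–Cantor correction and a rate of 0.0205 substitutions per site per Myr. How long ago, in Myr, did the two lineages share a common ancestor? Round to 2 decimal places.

p = 491/1919 ≈ 0.255862.
d = −(3/4) ln(1 − 4p/3) = −0.75 ln(1 − 0.341149) = −0.75 ln(0.658851)
  = −0.75 × (-0.417258) = 0.312944 substitutions/site.
Under a molecular clock d = 2μt, so t = d/(2μ) = 0.312944 / (2 × 0.0205) = 7.63 Myr.

7.63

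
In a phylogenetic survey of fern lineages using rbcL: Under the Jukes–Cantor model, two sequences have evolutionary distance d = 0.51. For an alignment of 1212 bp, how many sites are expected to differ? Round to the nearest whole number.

448

Invert JC69: p = (3/4)(1 − e^(−4d/3)) = 0.75 × (1 − e^(-0.68)) = 0.75 × (1 − 0.506617) = 0.370037.
Expected differing sites = pL ≈ 0.370037 × 1212 = 448.484844 ≈ 448.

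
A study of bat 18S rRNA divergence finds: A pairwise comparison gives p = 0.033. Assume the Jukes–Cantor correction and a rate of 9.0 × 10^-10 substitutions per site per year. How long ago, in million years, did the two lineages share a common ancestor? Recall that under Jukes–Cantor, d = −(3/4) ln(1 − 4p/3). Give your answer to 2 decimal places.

18.75

d = −(3/4) ln(1 − 4p/3) = −0.75 ln(1 − 0.044) = −0.75 ln(0.956)
  = −0.75 × (-0.044997) = 0.033748 substitutions/site.
Under a molecular clock d = 2μt, so t = d/(2μ) = 0.033748 / (2 × 9.0 × 10^-10) = 18.75 million years.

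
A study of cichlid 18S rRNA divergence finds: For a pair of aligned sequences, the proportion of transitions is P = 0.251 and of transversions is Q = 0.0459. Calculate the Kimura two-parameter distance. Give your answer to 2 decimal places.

0.42

Under the Kimura two-parameter model, d = −½ ln(1 − 2P − Q) − ¼ ln(1 − 2Q).
1 − 2P − Q = 0.4521, giving −½ ln(0.4521) = 0.396926.
1 − 2Q = 0.9082, giving −¼ ln(0.9082) = 0.024073.
d = 0.396926 + 0.024073 = 0.420999.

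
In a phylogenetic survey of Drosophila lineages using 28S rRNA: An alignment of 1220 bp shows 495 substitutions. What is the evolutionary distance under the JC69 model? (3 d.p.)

0.584

p = 495/1220 ≈ 0.405738.
d = −(3/4) ln(1 − 4p/3) = −0.75 ln(1 − 0.540984) = −0.75 ln(0.459016)
  = −0.75 × (-0.778670) = 0.584003 substitutions/site.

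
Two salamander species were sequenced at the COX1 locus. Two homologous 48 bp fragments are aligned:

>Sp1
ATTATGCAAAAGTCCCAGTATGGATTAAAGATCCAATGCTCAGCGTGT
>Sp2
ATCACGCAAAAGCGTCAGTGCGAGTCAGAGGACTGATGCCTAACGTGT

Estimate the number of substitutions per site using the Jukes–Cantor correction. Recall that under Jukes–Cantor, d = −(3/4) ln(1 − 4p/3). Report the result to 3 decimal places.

0.520

The sequences differ at 18 of 48 sites, so p = 18/48 = 0.375.
d = −(3/4) ln(1 − 4p/3) = −0.75 ln(1 − 0.5) = −0.75 ln(0.5)
  = −0.75 × (-0.693147) = 0.519860 substitutions/site.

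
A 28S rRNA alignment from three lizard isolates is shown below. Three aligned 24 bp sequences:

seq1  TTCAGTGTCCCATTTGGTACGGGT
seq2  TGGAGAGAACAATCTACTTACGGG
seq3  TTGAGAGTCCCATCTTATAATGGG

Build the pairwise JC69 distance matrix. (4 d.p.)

d(seq1,seq2) = 0.9607, d(seq1,seq3) = 0.4408, d(seq2,seq3) = 0.4408

seq1–seq2: 13/24 sites differ → p ≈ 0.541667, d = −0.75 ln(1 − 0.722223) = 0.960702 ≈ 0.9607.
seq1–seq3: 8/24 sites differ → p ≈ 0.333333, d = −0.75 ln(1 − 0.444444) = 0.440839 ≈ 0.4408.
seq2–seq3: 8/24 sites differ → p ≈ 0.333333, d = −0.75 ln(1 − 0.444444) = 0.440839 ≈ 0.4408.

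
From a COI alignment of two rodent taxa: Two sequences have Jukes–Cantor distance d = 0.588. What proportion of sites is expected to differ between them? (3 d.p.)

0.408

p = (3/4)(1 − e^(−4d/3)) = 0.75 × (1 − e^(-0.784)) = 0.75 × (1 − 0.456576) = 0.407568.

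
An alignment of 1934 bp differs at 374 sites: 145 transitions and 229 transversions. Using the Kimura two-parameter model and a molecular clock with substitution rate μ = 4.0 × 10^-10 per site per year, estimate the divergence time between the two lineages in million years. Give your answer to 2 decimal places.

279.74

P = 145/1934 ≈ 0.074974 and Q = 229/1934 ≈ 0.118407.
Under the Kimura two-parameter model, d = −½ ln(1 − 2P − Q) − ¼ ln(1 − 2Q).
1 − 2P − Q = 0.731645, giving −½ ln(0.731645) = 0.156230.
1 − 2Q = 0.763186, giving −¼ ln(0.763186) = 0.067563.
d = 0.156230 + 0.067563 = 0.223793.
Under a molecular clock d = 2μt, so t = d/(2μ) = 0.223793 / (2 × 4.0 × 10^-10) = 279.74 million years.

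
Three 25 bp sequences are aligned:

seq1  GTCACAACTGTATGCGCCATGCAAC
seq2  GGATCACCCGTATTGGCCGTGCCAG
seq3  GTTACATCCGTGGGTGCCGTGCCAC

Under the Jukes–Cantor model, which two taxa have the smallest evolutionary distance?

seq1–seq2: 10/25 differ, p = 0.400, d = 0.572.
seq1–seq3: 8/25 differ, p = 0.320, d = 0.417.
seq2–seq3: 9/25 differ, p = 0.360, d = 0.490.
The smallest distance is between seq1 and seq3.

seq1 and seq3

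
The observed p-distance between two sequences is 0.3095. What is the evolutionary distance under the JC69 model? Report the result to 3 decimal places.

0.399

d = −(3/4) ln(1 − 4p/3) = −0.75 ln(1 − 0.412667) = −0.75 ln(0.587333)
  = −0.75 × (-0.532163) = 0.399122 substitutions/site.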